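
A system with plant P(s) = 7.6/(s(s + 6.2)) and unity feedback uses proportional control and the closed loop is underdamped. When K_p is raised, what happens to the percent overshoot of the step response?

increase

ζ = 6.2/(2√(7.6K_p)) decreases as K_p grows; lower damping means more overshoot.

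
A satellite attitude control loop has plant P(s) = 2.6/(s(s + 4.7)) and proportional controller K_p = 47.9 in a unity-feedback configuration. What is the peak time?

From 1 + K_pP(s) = 0: s² + 4.7s + 124.5 = 0 ⇒ ω_n = 11.16, ζ = 0.2106.
Damped frequency ω_d = ω_n√(1−ζ²) = 10.91 rad/s, so peak time T_p = π/ω_d = 0.288 s.

T_p = 0.288 s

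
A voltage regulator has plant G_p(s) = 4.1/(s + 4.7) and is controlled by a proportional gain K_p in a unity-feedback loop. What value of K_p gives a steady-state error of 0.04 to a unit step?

K_p = 27.5

Steady-state error for a unit step on this type-0 loop is 1/(1 + K_p·G_p(0)).
G_p(0) = 0.8723. Require 1/(1 + K_p·0.8723) = 0.04, so 1 + 0.8723·K_p = 25.
K_p = (25 − 1)/0.8723 = 27.5.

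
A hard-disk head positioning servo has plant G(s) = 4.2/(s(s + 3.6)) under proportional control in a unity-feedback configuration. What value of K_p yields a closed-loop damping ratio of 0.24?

Closed-loop characteristic equation: s² + 3.6s + K_p·4.2 = 0.
So ω_n = √(4.2K_p) and 2ζω_n = 3.6, giving ζ = 3.6/(2√(4.2K_p)).
Setting ζ = 0.24: √(4.2K_p) = 3.6/(2·0.24) = 7.5, so K_p = 56.25/4.2 = 13.4.

K_p = 13.4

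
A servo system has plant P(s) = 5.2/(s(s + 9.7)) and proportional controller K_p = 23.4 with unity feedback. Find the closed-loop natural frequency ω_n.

With unity feedback the closed-loop characteristic equation is s² + 9.7s + 23.4·5.2 = s² + 9.7s + 121.7 = 0.
Matching s² + 2ζω_n s + ω_n²: ω_n = √121.7 = 11.03 rad/s and 2ζω_n = 9.7, so ζ = 9.7/(2·11.03) = 0.44.

ω_n = 11 rad/s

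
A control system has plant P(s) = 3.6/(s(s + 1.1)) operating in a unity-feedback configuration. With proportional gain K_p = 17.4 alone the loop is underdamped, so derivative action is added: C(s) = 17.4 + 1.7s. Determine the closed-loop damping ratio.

Forward path: (17.4 + 1.7s)·3.6/(s(s+1.1)). The closed-loop characteristic equation is s² + (1.1 + 3.6·1.7)s + 3.6·17.4 = 0.
That is s² + 7.22s + 62.64 = 0, so ω_n = 7.915 rad/s and ζ = 7.22/(2·7.915) = 0.4561.

ζ = 0.456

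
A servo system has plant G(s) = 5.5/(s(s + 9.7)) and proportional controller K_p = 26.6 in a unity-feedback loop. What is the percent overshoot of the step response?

Closed-loop characteristic equation: s² + 9.7s + 146.3 = 0, so ω_n = 12.1 rad/s and ζ = 9.7/(2·12.1) = 0.401.
%OS = 100·exp(−πζ/√(1−ζ²)) = 100·exp(−π·0.401/√0.8392) = 25.3%.

25.3%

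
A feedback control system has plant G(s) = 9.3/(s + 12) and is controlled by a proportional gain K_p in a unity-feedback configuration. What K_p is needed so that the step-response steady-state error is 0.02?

K_p = 63.2

For a type-0 loop with proportional control, e_ss = 1/(1 + K_p·G(0)).
G(0) = 0.775. Require 1/(1 + K_p·0.775) = 0.02, so 1 + 0.775·K_p = 50.
K_p = (50 − 1)/0.775 = 63.2.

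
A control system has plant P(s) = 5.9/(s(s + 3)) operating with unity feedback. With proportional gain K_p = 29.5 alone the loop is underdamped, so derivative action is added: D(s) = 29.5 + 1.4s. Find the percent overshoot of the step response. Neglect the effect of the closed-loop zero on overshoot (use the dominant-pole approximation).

22.7%

Forward path: (29.5 + 1.4s)·5.9/(s(s+3)). The closed-loop characteristic equation is s² + (3 + 5.9·1.4)s + 5.9·29.5 = 0.
That is s² + 11.26s + 174.1 = 0, so ω_n = 13.19 rad/s and ζ = 11.26/(2·13.19) = 0.4267.
%OS = 100·exp(−πζ/√(1−ζ²)) = 22.7%.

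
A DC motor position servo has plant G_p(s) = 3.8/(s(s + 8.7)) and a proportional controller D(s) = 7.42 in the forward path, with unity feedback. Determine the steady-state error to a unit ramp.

The loop has one pole at the origin (type 1). Velocity error constant K_v = lim_{s→0} s·D(s)G_p(s) = 7.42·3.8/8.7 = 3.241.
Steady-state error to a unit ramp: e_ss = 1/K_v = 0.309.

0.309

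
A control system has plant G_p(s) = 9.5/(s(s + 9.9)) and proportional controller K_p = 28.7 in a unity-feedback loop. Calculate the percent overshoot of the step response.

From 1 + K_pG_p(s) = 0: s² + 9.9s + 272.6 = 0 ⇒ ω_n = 16.51, ζ = 0.2998.
%OS = 100·exp(−πζ/√(1−ζ²)) = 100·exp(−π·0.2998/√0.9101) = 37.3%.

37.3%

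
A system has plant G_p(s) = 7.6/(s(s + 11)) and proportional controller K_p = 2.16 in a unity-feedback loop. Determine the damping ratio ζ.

ζ = 1.36

With unity feedback the closed-loop characteristic equation is s² + 11s + 2.16·7.6 = s² + 11s + 16.42 = 0.
Matching s² + 2ζω_n s + ω_n²: ω_n = √16.42 = 4.052 rad/s and 2ζω_n = 11, so ζ = 11/(2·4.052) = 1.36.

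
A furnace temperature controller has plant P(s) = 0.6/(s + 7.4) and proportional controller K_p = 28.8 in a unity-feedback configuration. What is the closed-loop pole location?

s = -24.68

Closed-loop transfer function: T(s) = K_p·P(s)/(1 + K_p·P(s)) = 17.28/(s + 7.4 + 17.28) = 17.28/(s + 24.68).
The closed-loop pole is at s = −24.68.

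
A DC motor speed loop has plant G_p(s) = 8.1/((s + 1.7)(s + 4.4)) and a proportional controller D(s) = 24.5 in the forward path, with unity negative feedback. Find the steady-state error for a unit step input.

0.0363

The loop is type 0. Static position error constant K_pos = D(0)·G_p(0) = 24.5·1.083 = 26.53.
Steady-state error to a unit step: e_ss = 1/(1+K_pos) = 1/27.53 = 0.0363.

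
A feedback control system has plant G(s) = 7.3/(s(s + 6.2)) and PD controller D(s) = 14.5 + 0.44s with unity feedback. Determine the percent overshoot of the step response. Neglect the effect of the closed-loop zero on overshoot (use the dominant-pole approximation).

Forward path: (14.5 + 0.44s)·7.3/(s(s+6.2)). The closed-loop characteristic equation is s² + (6.2 + 7.3·0.44)s + 7.3·14.5 = 0.
That is s² + 9.412s + 105.8 = 0, so ω_n = 10.29 rad/s and ζ = 9.412/(2·10.29) = 0.4574.
%OS = 100·exp(−πζ/√(1−ζ²)) = 19.9%.

19.9%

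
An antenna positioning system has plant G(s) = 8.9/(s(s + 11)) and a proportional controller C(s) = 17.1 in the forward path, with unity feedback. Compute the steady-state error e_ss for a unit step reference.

0

The open loop C(s)G(s) has a pole at the origin (type 1), so the static position error constant is infinite and e_ss = 1/(1+∞) = 0.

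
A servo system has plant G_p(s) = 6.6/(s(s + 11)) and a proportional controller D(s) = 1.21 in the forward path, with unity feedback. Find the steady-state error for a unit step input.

0

The open loop D(s)G_p(s) has a pole at the origin (type 1), so the static position error constant is infinite and e_ss = 1/(1+∞) = 0.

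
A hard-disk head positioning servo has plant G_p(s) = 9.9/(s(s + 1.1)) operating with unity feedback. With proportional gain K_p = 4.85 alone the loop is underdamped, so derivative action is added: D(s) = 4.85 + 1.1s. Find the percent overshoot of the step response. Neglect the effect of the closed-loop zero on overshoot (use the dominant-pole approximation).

Forward path: (4.85 + 1.1s)·9.9/(s(s+1.1)). The closed-loop characteristic equation is s² + (1.1 + 9.9·1.1)s + 9.9·4.85 = 0.
That is s² + 11.99s + 48.02 = 0, so ω_n = 6.929 rad/s and ζ = 11.99/(2·6.929) = 0.8652.
%OS = 100·exp(−πζ/√(1−ζ²)) = 0.443%.

0.443%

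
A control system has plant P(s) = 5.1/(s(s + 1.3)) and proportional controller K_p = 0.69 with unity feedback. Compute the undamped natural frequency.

ω_n = 1.88 rad/s

The closed-loop denominator is s(s+1.3) + 0.69·5.1 = s² + 1.3s + 3.519.
So ω_n² = 3.519 ⇒ ω_n = 1.876 rad/s, and ζ = 1.3/(2ω_n) = 0.347.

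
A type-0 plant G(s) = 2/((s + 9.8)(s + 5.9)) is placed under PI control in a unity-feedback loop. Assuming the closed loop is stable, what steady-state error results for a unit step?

0

The PI controller's integrator makes the forward path type 1, so e_ss to a step is zero.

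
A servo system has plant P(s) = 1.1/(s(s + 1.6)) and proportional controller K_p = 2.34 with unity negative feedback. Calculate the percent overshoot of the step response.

The closed-loop denominator s² + 1.6s + 2.574 gives ω_n = √2.574 = 1.604 and ζ = 1.6/(2ω_n) = 0.4986.
%OS = 100·exp(−πζ/√(1−ζ²)) = 100·exp(−π·0.4986/√0.7514) = 16.4%.

16.4%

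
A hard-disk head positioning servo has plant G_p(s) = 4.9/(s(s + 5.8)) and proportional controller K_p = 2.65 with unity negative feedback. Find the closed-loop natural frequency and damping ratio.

With unity feedback the closed-loop characteristic equation is s² + 5.8s + 2.65·4.9 = s² + 5.8s + 12.99 = 0.
So ω_n² = 12.99 ⇒ ω_n = 3.603 rad/s, and ζ = 5.8/(2ω_n) = 0.805.

ω_n = 3.6 rad/s, ζ = 0.805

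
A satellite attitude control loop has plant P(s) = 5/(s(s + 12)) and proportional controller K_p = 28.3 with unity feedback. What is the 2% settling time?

T_s ≈ 0.667 s

The closed-loop denominator s² + 12s + 141.5 gives ω_n = √141.5 = 11.9 and ζ = 12/(2ω_n) = 0.5044.
2% settling time T_s ≈ 4/(ζω_n) = 4/6 = 0.667 s.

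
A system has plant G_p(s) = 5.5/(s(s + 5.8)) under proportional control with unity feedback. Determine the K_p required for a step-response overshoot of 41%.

From %OS = 100·exp(−πζ/√(1−ζ²)) = 41%, ζ = −ln(0.41)/√(π²+ln²(0.41)) = 0.273.
Characteristic equation s² + 5.8s + 5.5K_p = 0 gives ζ = 5.8/(2√(5.5K_p)).
Setting ζ = 0.273: √(5.5K_p) = 5.8/(2·0.273) = 10.62, so K_p = 112.8/5.5 = 20.5.

K_p = 20.5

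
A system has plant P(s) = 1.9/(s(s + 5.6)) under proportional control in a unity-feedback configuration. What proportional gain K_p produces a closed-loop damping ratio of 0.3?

Closed-loop characteristic equation: s² + 5.6s + K_p·1.9 = 0.
So ω_n = √(1.9K_p) and 2ζω_n = 5.6, giving ζ = 5.6/(2√(1.9K_p)).
Setting ζ = 0.3: √(1.9K_p) = 5.6/(2·0.3) = 9.333, so K_p = 87.11/1.9 = 45.8.

K_p = 45.8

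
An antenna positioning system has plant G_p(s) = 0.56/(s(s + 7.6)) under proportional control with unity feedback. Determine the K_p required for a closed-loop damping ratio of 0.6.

K_p = 71.6

Closed-loop characteristic equation: s² + 7.6s + K_p·0.56 = 0.
So ω_n = √(0.56K_p) and 2ζω_n = 7.6, giving ζ = 7.6/(2√(0.56K_p)).
Setting ζ = 0.6: √(0.56K_p) = 7.6/(2·0.6) = 6.333, so K_p = 40.11/0.56 = 71.6.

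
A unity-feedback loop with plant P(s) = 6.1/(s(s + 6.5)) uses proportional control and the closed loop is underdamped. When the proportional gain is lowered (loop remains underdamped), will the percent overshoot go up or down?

decrease

ζ = 6.5/(2√(6.1K_p)) rises as K_p falls; higher damping means less overshoot.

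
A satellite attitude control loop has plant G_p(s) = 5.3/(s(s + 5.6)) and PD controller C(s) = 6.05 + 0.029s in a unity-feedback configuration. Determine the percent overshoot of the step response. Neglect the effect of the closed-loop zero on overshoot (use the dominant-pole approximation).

Forward path: (6.05 + 0.029s)·5.3/(s(s+5.6)). The closed-loop characteristic equation is s² + (5.6 + 5.3·0.029)s + 5.3·6.05 = 0.
That is s² + 5.754s + 32.06 = 0, so ω_n = 5.663 rad/s and ζ = 5.754/(2·5.663) = 0.508.
%OS = 100·exp(−πζ/√(1−ζ²)) = 15.7%.

15.7%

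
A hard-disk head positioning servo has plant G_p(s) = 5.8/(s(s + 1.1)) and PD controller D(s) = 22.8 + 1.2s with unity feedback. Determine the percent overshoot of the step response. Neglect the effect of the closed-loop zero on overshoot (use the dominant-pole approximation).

Forward path: (22.8 + 1.2s)·5.8/(s(s+1.1)). The closed-loop characteristic equation is s² + (1.1 + 5.8·1.2)s + 5.8·22.8 = 0.
That is s² + 8.06s + 132.2 = 0, so ω_n = 11.5 rad/s and ζ = 8.06/(2·11.5) = 0.3504.
%OS = 100·exp(−πζ/√(1−ζ²)) = 30.9%.

30.9%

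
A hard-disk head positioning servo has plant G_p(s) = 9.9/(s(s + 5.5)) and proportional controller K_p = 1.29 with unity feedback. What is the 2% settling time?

T_s ≈ 1.45 s

Closed-loop characteristic equation: s² + 5.5s + 12.77 = 0, so ω_n = 3.574 rad/s and ζ = 5.5/(2·3.574) = 0.7695.
2% settling time T_s ≈ 4/(ζω_n) = 4/2.75 = 1.45 s.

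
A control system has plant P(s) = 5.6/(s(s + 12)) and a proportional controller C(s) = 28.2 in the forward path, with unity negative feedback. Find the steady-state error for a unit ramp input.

0.076

The loop has one pole at the origin (type 1). Velocity error constant K_v = lim_{s→0} s·C(s)P(s) = 28.2·5.6/12 = 13.16.
Steady-state error to a unit ramp: e_ss = 1/K_v = 0.076.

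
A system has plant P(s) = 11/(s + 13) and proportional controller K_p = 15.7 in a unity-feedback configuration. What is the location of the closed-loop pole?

s = -185.7

Closed-loop transfer function: T(s) = K_p·P(s)/(1 + K_p·P(s)) = 172.7/(s + 13 + 172.7) = 172.7/(s + 185.7).
The closed-loop pole is at s = −185.7.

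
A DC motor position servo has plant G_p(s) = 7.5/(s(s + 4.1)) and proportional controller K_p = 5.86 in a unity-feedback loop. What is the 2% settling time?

T_s ≈ 1.95 s

Closed-loop characteristic equation: s² + 4.1s + 43.95 = 0, so ω_n = 6.629 rad/s and ζ = 4.1/(2·6.629) = 0.3092.
2% settling time T_s ≈ 4/(ζω_n) = 4/2.05 = 1.95 s.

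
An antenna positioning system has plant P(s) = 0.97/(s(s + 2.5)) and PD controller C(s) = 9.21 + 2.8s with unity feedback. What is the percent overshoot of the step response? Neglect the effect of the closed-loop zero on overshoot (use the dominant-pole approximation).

0.366%

Forward path: (9.21 + 2.8s)·0.97/(s(s+2.5)). The closed-loop characteristic equation is s² + (2.5 + 0.97·2.8)s + 0.97·9.21 = 0.
That is s² + 5.216s + 8.934 = 0, so ω_n = 2.989 rad/s and ζ = 5.216/(2·2.989) = 0.8726.
%OS = 100·exp(−πζ/√(1−ζ²)) = 0.366%.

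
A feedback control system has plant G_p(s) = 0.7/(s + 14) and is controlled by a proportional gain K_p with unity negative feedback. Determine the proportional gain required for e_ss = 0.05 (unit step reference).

For a type-0 loop with proportional control, e_ss = 1/(1 + K_p·G_p(0)).
G_p(0) = 0.05. Require 1/(1 + K_p·0.05) = 0.05, so 1 + 0.05·K_p = 20.
K_p = (20 − 1)/0.05 = 380.

K_p = 380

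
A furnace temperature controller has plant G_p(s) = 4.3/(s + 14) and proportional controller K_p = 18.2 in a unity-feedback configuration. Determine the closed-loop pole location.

Closed-loop transfer function: T(s) = K_p·G_p(s)/(1 + K_p·G_p(s)) = 78.26/(s + 14 + 78.26) = 78.26/(s + 92.26).
The closed-loop pole is at s = −92.26.

s = -92.26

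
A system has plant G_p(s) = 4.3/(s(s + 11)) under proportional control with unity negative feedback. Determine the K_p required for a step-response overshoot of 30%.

K_p = 54.9

From %OS = 100·exp(−πζ/√(1−ζ²)) = 30%, ζ = −ln(0.3)/√(π²+ln²(0.3)) = 0.3579.
Characteristic equation s² + 11s + 4.3K_p = 0 gives ζ = 11/(2√(4.3K_p)).
Setting ζ = 0.3579: √(4.3K_p) = 11/(2·0.3579) = 15.37, so K_p = 236.2/4.3 = 54.9.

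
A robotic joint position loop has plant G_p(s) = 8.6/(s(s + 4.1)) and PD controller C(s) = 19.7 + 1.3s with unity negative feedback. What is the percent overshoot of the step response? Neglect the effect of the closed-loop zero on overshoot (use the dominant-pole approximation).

Forward path: (19.7 + 1.3s)·8.6/(s(s+4.1)). The closed-loop characteristic equation is s² + (4.1 + 8.6·1.3)s + 8.6·19.7 = 0.
That is s² + 15.28s + 169.4 = 0, so ω_n = 13.02 rad/s and ζ = 15.28/(2·13.02) = 0.587.
%OS = 100·exp(−πζ/√(1−ζ²)) = 10.3%.

10.3%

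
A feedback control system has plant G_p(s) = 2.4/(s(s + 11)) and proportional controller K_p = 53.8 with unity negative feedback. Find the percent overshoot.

From 1 + K_pG_p(s) = 0: s² + 11s + 129.1 = 0 ⇒ ω_n = 11.36, ζ = 0.484.
%OS = 100·exp(−πζ/√(1−ζ²)) = 100·exp(−π·0.484/√0.7657) = 17.6%.

17.6%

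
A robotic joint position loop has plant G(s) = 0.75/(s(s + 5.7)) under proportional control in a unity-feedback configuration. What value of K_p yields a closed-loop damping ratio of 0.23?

Closed-loop characteristic equation: s² + 5.7s + K_p·0.75 = 0.
So ω_n = √(0.75K_p) and 2ζω_n = 5.7, giving ζ = 5.7/(2√(0.75K_p)).
Setting ζ = 0.23: √(0.75K_p) = 5.7/(2·0.23) = 12.39, so K_p = 153.5/0.75 = 205.

K_p = 205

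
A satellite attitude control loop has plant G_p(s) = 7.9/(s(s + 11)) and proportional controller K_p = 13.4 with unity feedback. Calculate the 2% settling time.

Closed-loop characteristic equation: s² + 11s + 105.9 = 0, so ω_n = 10.29 rad/s and ζ = 11/(2·10.29) = 0.5346.
2% settling time T_s ≈ 4/(ζω_n) = 4/5.5 = 0.727 s.

T_s ≈ 0.727 s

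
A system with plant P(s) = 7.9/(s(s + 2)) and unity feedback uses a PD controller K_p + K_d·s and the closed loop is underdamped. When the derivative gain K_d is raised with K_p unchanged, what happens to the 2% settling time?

decrease

Characteristic equation s² + (2 + 7.9K_d)s + 7.9K_p = 0: raising K_d increases ζω_n = (2+7.9K_d)/2 while the loop stays underdamped, so T_s ≈ 4/(ζω_n) decreases.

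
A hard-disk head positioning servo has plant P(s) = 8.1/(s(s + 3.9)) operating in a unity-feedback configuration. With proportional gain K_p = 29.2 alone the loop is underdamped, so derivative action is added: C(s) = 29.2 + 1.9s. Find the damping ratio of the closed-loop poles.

ζ = 0.627

Forward path: (29.2 + 1.9s)·8.1/(s(s+3.9)). The closed-loop characteristic equation is s² + (3.9 + 8.1·1.9)s + 8.1·29.2 = 0.
That is s² + 19.29s + 236.5 = 0, so ω_n = 15.38 rad/s and ζ = 19.29/(2·15.38) = 0.6271.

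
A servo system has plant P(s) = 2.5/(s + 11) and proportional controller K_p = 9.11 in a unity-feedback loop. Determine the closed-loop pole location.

s = -33.77

Closed-loop transfer function: T(s) = K_p·P(s)/(1 + K_p·P(s)) = 22.77/(s + 11 + 22.77) = 22.77/(s + 33.77).
The closed-loop pole is at s = −33.77.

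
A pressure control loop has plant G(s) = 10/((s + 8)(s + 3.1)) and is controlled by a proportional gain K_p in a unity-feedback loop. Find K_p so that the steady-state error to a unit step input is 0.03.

K_p = 80.2

Steady-state error for a unit step on this type-0 loop is 1/(1 + K_p·G(0)).
G(0) = 0.4032. Require 1/(1 + K_p·0.4032) = 0.03, so 1 + 0.4032·K_p = 33.33.
K_p = (33.33 − 1)/0.4032 = 80.2.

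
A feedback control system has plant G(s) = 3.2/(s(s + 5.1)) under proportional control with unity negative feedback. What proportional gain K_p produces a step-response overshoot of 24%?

K_p = 11.9

From %OS = 100·exp(−πζ/√(1−ζ²)) = 24%, ζ = −ln(0.24)/√(π²+ln²(0.24)) = 0.4136.
Characteristic equation s² + 5.1s + 3.2K_p = 0 gives ζ = 5.1/(2√(3.2K_p)).
Setting ζ = 0.4136: √(3.2K_p) = 5.1/(2·0.4136) = 6.166, so K_p = 38.01/3.2 = 11.9.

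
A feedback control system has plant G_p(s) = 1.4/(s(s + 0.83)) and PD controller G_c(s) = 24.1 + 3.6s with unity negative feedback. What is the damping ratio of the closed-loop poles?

Forward path: (24.1 + 3.6s)·1.4/(s(s+0.83)). The closed-loop characteristic equation is s² + (0.83 + 1.4·3.6)s + 1.4·24.1 = 0.
That is s² + 5.87s + 33.74 = 0, so ω_n = 5.809 rad/s and ζ = 5.87/(2·5.809) = 0.5053.

ζ = 0.505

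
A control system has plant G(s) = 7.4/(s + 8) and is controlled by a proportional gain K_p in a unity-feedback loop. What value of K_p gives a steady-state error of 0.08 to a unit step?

K_p = 12.4

Steady-state error for a unit step on this type-0 loop is 1/(1 + K_p·G(0)).
G(0) = 0.925. Require 1/(1 + K_p·0.925) = 0.08, so 1 + 0.925·K_p = 12.5.
K_p = (12.5 − 1)/0.925 = 12.4.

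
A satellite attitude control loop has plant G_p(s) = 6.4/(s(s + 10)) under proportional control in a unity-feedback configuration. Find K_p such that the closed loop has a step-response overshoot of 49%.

From %OS = 100·exp(−πζ/√(1−ζ²)) = 49%, ζ = −ln(0.49)/√(π²+ln²(0.49)) = 0.2214.
Characteristic equation s² + 10s + 6.4K_p = 0 gives ζ = 10/(2√(6.4K_p)).
Setting ζ = 0.2214: √(6.4K_p) = 10/(2·0.2214) = 22.58, so K_p = 509.9/6.4 = 79.7.

K_p = 79.7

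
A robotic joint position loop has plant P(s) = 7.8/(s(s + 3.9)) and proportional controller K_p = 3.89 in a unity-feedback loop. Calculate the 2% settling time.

From 1 + K_pP(s) = 0: s² + 3.9s + 30.34 = 0 ⇒ ω_n = 5.508, ζ = 0.354.
2% settling time T_s ≈ 4/(ζω_n) = 4/1.95 = 2.05 s.

T_s ≈ 2.05 s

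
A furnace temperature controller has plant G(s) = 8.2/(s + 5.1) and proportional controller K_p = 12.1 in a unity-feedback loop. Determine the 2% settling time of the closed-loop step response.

Closed-loop transfer function: T(s) = K_p·G(s)/(1 + K_p·G(s)) = 99.22/(s + 5.1 + 99.22) = 99.22/(s + 104.3).
Time constant τ = 1/104.3 = 0.009586 s, so the 2% settling time is about 4τ = 0.0383 s.

T_s ≈ 0.0383 s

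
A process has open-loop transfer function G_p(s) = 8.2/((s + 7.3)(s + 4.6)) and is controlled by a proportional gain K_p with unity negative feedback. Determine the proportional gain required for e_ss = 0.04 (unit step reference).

For a type-0 loop with proportional control, e_ss = 1/(1 + K_p·G_p(0)).
G_p(0) = 0.2442. Require 1/(1 + K_p·0.2442) = 0.04, so 1 + 0.2442·K_p = 25.
K_p = (25 − 1)/0.2442 = 98.3.

K_p = 98.3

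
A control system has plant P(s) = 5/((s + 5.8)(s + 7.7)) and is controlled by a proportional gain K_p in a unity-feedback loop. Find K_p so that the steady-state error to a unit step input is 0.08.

The loop is type 0, so e_ss(step) = 1/(1 + K_pos) with K_pos = K_p·P(0).
P(0) = 0.112. Require 1/(1 + K_p·0.112) = 0.08, so 1 + 0.112·K_p = 12.5.
K_p = (12.5 − 1)/0.112 = 103.

K_p = 103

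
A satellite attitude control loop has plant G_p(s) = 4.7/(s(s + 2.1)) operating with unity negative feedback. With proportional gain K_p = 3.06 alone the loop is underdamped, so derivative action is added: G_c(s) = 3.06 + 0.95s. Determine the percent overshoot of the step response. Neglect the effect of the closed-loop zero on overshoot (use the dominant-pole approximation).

Forward path: (3.06 + 0.95s)·4.7/(s(s+2.1)). The closed-loop characteristic equation is s² + (2.1 + 4.7·0.95)s + 4.7·3.06 = 0.
That is s² + 6.565s + 14.38 = 0, so ω_n = 3.792 rad/s and ζ = 6.565/(2·3.792) = 0.8656.
%OS = 100·exp(−πζ/√(1−ζ²)) = 0.438%.

0.438%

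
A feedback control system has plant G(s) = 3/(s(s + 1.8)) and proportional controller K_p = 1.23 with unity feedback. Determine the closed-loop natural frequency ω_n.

ω_n = 1.92 rad/s

The closed-loop denominator is s(s+1.8) + 1.23·3 = s² + 1.8s + 3.69.
Matching s² + 2ζω_n s + ω_n²: ω_n = √3.69 = 1.921 rad/s and 2ζω_n = 1.8, so ζ = 1.8/(2·1.921) = 0.469.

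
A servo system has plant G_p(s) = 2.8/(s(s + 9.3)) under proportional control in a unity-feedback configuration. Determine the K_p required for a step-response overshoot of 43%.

From %OS = 100·exp(−πζ/√(1−ζ²)) = 43%, ζ = −ln(0.43)/√(π²+ln²(0.43)) = 0.2594.
Characteristic equation s² + 9.3s + 2.8K_p = 0 gives ζ = 9.3/(2√(2.8K_p)).
Setting ζ = 0.2594: √(2.8K_p) = 9.3/(2·0.2594) = 17.92, so K_p = 321.2/2.8 = 115.

K_p = 115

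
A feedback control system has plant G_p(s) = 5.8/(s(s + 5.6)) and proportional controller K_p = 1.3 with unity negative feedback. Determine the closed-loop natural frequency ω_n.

ω_n = 2.75 rad/s

With unity feedback the closed-loop characteristic equation is s² + 5.6s + 1.3·5.8 = s² + 5.6s + 7.54 = 0.
Matching s² + 2ζω_n s + ω_n²: ω_n = √7.54 = 2.746 rad/s and 2ζω_n = 5.6, so ζ = 5.6/(2·2.746) = 1.02.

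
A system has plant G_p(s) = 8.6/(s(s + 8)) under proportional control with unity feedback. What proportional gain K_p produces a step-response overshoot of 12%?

From %OS = 100·exp(−πζ/√(1−ζ²)) = 12%, ζ = −ln(0.12)/√(π²+ln²(0.12)) = 0.5594.
Characteristic equation s² + 8s + 8.6K_p = 0 gives ζ = 8/(2√(8.6K_p)).
Setting ζ = 0.5594: √(8.6K_p) = 8/(2·0.5594) = 7.15, so K_p = 51.13/8.6 = 5.94.

K_p = 5.94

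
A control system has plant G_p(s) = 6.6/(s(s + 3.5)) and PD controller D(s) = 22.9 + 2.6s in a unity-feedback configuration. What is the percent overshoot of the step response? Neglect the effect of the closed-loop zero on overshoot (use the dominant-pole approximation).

0.768%

Forward path: (22.9 + 2.6s)·6.6/(s(s+3.5)). The closed-loop characteristic equation is s² + (3.5 + 6.6·2.6)s + 6.6·22.9 = 0.
That is s² + 20.66s + 151.1 = 0, so ω_n = 12.29 rad/s and ζ = 20.66/(2·12.29) = 0.8403.
%OS = 100·exp(−πζ/√(1−ζ²)) = 0.768%.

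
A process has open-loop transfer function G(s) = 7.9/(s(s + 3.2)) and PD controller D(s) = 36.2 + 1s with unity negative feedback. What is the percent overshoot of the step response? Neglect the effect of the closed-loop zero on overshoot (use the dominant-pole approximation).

Forward path: (36.2 + 1s)·7.9/(s(s+3.2)). The closed-loop characteristic equation is s² + (3.2 + 7.9·1)s + 7.9·36.2 = 0.
That is s² + 11.1s + 286 = 0, so ω_n = 16.91 rad/s and ζ = 11.1/(2·16.91) = 0.3282.
%OS = 100·exp(−πζ/√(1−ζ²)) = 33.6%.

33.6%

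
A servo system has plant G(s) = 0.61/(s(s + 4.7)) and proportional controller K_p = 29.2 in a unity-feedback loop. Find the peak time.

Closed-loop characteristic equation: s² + 4.7s + 17.81 = 0, so ω_n = 4.22 rad/s and ζ = 4.7/(2·4.22) = 0.5568.
Damped frequency ω_d = ω_n√(1−ζ²) = 3.506 rad/s, so peak time T_p = π/ω_d = 0.896 s.

T_p = 0.896 s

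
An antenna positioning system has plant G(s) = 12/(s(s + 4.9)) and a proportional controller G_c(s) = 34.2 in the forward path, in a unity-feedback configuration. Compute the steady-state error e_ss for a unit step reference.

The open loop G_c(s)G(s) has a pole at the origin (type 1), so the static position error constant is infinite and e_ss = 1/(1+∞) = 0.

0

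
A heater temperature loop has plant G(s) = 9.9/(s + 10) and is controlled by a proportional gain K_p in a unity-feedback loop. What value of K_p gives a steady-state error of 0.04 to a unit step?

K_p = 24.2

For a type-0 loop with proportional control, e_ss = 1/(1 + K_p·G(0)).
G(0) = 0.99. Require 1/(1 + K_p·0.99) = 0.04, so 1 + 0.99·K_p = 25.
K_p = (25 − 1)/0.99 = 24.2.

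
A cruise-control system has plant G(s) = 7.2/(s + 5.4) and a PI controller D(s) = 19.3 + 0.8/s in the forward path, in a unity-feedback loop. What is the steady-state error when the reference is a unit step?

The open loop D(s)G(s) has a pole at the origin (type 1), so the static position error constant is infinite and e_ss = 1/(1+∞) = 0.

0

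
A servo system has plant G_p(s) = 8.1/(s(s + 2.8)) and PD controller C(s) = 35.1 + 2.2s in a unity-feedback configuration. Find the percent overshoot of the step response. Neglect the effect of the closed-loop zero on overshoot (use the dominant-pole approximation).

Forward path: (35.1 + 2.2s)·8.1/(s(s+2.8)). The closed-loop characteristic equation is s² + (2.8 + 8.1·2.2)s + 8.1·35.1 = 0.
That is s² + 20.62s + 284.3 = 0, so ω_n = 16.86 rad/s and ζ = 20.62/(2·16.86) = 0.6115.
%OS = 100·exp(−πζ/√(1−ζ²)) = 8.82%.

8.82%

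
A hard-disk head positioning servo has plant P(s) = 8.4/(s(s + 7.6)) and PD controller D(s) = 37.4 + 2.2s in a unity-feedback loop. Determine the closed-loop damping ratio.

Forward path: (37.4 + 2.2s)·8.4/(s(s+7.6)). The closed-loop characteristic equation is s² + (7.6 + 8.4·2.2)s + 8.4·37.4 = 0.
That is s² + 26.08s + 314.2 = 0, so ω_n = 17.72 rad/s and ζ = 26.08/(2·17.72) = 0.7357.

ζ = 0.736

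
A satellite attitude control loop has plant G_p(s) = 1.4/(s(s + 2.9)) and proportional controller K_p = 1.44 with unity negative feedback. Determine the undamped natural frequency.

ω_n = 1.42 rad/s

With unity feedback the closed-loop characteristic equation is s² + 2.9s + 1.44·1.4 = s² + 2.9s + 2.016 = 0.
So ω_n² = 2.016 ⇒ ω_n = 1.42 rad/s, and ζ = 2.9/(2ω_n) = 1.02.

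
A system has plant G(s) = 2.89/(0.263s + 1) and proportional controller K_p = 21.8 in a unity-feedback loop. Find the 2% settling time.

T_s ≈ 0.0164 s

Closed loop: T(s) = K_p·G/(1+K_p·G) = 63/(0.263s + 1 + 63), with pole at s = −(1 + 63)/0.263 = −243.4.
τ = 1/243.4 = 0.004109 s, so 2% settling time ≈ 4τ = 0.0164 s.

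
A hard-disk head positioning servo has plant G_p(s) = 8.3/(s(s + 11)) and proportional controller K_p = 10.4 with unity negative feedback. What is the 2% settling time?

T_s ≈ 0.727 s

From 1 + K_pG_p(s) = 0: s² + 11s + 86.32 = 0 ⇒ ω_n = 9.291, ζ = 0.592.
2% settling time T_s ≈ 4/(ζω_n) = 4/5.5 = 0.727 s.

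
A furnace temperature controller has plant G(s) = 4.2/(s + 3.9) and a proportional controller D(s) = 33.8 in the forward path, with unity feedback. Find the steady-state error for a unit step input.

0.0267

The loop is type 0. Static position error constant K_pos = D(0)·G(0) = 33.8·1.077 = 36.4.
Steady-state error to a unit step: e_ss = 1/(1+K_pos) = 1/37.4 = 0.0267.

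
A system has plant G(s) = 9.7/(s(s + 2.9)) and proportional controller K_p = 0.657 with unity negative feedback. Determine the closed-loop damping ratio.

With unity feedback the closed-loop characteristic equation is s² + 2.9s + 0.657·9.7 = s² + 2.9s + 6.373 = 0.
Matching s² + 2ζω_n s + ω_n²: ω_n = √6.373 = 2.524 rad/s and 2ζω_n = 2.9, so ζ = 2.9/(2·2.524) = 0.574.

ζ = 0.574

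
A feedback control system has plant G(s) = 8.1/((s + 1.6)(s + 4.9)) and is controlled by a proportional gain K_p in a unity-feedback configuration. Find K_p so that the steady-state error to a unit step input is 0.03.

Steady-state error for a unit step on this type-0 loop is 1/(1 + K_p·G(0)).
G(0) = 1.033. Require 1/(1 + K_p·1.033) = 0.03, so 1 + 1.033·K_p = 33.33.
K_p = (33.33 − 1)/1.033 = 31.3.

K_p = 31.3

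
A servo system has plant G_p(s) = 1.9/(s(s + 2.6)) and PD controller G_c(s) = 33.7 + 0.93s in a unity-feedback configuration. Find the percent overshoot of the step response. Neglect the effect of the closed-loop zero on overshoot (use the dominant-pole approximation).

Forward path: (33.7 + 0.93s)·1.9/(s(s+2.6)). The closed-loop characteristic equation is s² + (2.6 + 1.9·0.93)s + 1.9·33.7 = 0.
That is s² + 4.367s + 64.03 = 0, so ω_n = 8.002 rad/s and ζ = 4.367/(2·8.002) = 0.2729.
%OS = 100·exp(−πζ/√(1−ζ²)) = 41%.

41%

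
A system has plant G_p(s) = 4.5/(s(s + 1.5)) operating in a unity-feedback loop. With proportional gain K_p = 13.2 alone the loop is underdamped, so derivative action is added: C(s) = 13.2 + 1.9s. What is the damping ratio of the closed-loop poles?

Forward path: (13.2 + 1.9s)·4.5/(s(s+1.5)). The closed-loop characteristic equation is s² + (1.5 + 4.5·1.9)s + 4.5·13.2 = 0.
That is s² + 10.05s + 59.4 = 0, so ω_n = 7.707 rad/s and ζ = 10.05/(2·7.707) = 0.652.

ζ = 0.652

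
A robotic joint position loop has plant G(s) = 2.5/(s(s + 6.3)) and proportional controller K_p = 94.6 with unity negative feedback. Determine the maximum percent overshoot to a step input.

51.8%

Closed-loop characteristic equation: s² + 6.3s + 236.5 = 0, so ω_n = 15.38 rad/s and ζ = 6.3/(2·15.38) = 0.2048.
%OS = 100·exp(−πζ/√(1−ζ²)) = 100·exp(−π·0.2048/√0.958) = 51.8%.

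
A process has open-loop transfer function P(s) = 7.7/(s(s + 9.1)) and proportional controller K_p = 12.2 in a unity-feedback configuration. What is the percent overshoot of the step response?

The closed-loop denominator s² + 9.1s + 93.94 gives ω_n = √93.94 = 9.692 and ζ = 9.1/(2ω_n) = 0.4694.
%OS = 100·exp(−πζ/√(1−ζ²)) = 100·exp(−π·0.4694/√0.7796) = 18.8%.

18.8%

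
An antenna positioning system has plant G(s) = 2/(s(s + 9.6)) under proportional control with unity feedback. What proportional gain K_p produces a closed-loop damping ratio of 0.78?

K_p = 18.9

Closed-loop characteristic equation: s² + 9.6s + K_p·2 = 0.
So ω_n = √(2K_p) and 2ζω_n = 9.6, giving ζ = 9.6/(2√(2K_p)).
Setting ζ = 0.78: √(2K_p) = 9.6/(2·0.78) = 6.154, so K_p = 37.87/2 = 18.9.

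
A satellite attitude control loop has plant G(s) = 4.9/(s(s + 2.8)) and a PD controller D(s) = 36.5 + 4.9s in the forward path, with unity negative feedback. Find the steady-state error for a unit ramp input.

The loop has one pole at the origin (type 1). Velocity error constant K_v = lim_{s→0} s·D(s)G(s) = 36.5·4.9/2.8 = 63.88.
Steady-state error to a unit ramp: e_ss = 1/K_v = 0.0157.

0.0157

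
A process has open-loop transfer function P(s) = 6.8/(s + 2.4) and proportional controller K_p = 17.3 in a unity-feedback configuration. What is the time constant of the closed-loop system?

τ = 0.00833 s

Closed-loop transfer function: T(s) = K_p·P(s)/(1 + K_p·P(s)) = 117.6/(s + 2.4 + 117.6) = 117.6/(s + 120).
Time constant τ = 1/120 = 0.00833 s.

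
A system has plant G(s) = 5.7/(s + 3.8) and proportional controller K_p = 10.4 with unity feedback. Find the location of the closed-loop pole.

s = -63.08

Closed-loop transfer function: T(s) = K_p·G(s)/(1 + K_p·G(s)) = 59.28/(s + 3.8 + 59.28) = 59.28/(s + 63.08).
The closed-loop pole is at s = −63.08.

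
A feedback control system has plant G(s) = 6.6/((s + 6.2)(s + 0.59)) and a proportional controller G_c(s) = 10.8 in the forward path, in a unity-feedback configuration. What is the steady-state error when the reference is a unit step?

0.0488

The loop is type 0. Static position error constant K_pos = G_c(0)·G(0) = 10.8·1.804 = 19.49.
Steady-state error to a unit step: e_ss = 1/(1+K_pos) = 1/20.49 = 0.0488.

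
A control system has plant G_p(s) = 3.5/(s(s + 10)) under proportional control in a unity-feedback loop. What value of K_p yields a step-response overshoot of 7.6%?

K_p = 17.8

From %OS = 100·exp(−πζ/√(1−ζ²)) = 7.6%, ζ = −ln(0.076)/√(π²+ln²(0.076)) = 0.6342.
Characteristic equation s² + 10s + 3.5K_p = 0 gives ζ = 10/(2√(3.5K_p)).
Setting ζ = 0.6342: √(3.5K_p) = 10/(2·0.6342) = 7.884, so K_p = 62.15/3.5 = 17.8.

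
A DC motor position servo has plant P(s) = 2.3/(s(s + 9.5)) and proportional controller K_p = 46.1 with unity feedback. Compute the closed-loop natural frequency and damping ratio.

ω_n = 10.3 rad/s, ζ = 0.461

With unity feedback the closed-loop characteristic equation is s² + 9.5s + 46.1·2.3 = s² + 9.5s + 106 = 0.
So ω_n² = 106 ⇒ ω_n = 10.3 rad/s, and ζ = 9.5/(2ω_n) = 0.461.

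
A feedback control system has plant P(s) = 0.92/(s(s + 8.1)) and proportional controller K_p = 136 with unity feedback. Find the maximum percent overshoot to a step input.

29.5%

The closed-loop denominator s² + 8.1s + 125.1 gives ω_n = √125.1 = 11.19 and ζ = 8.1/(2ω_n) = 0.3621.
%OS = 100·exp(−πζ/√(1−ζ²)) = 100·exp(−π·0.3621/√0.8689) = 29.5%.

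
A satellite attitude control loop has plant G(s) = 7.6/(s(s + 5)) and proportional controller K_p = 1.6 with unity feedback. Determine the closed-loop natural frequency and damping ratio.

ω_n = 3.49 rad/s, ζ = 0.717

The closed-loop denominator is s(s+5) + 1.6·7.6 = s² + 5s + 12.16.
So ω_n² = 12.16 ⇒ ω_n = 3.487 rad/s, and ζ = 5/(2ω_n) = 0.717.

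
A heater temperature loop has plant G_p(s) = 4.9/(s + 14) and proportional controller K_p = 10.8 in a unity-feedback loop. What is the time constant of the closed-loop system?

τ = 0.0149 s

Closed-loop transfer function: T(s) = K_p·G_p(s)/(1 + K_p·G_p(s)) = 52.92/(s + 14 + 52.92) = 52.92/(s + 66.92).
Time constant τ = 1/66.92 = 0.0149 s.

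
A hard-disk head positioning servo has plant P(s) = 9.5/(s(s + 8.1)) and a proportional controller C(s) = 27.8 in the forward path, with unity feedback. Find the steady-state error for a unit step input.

The open loop C(s)P(s) has a pole at the origin (type 1), so the static position error constant is infinite and e_ss = 1/(1+∞) = 0.

0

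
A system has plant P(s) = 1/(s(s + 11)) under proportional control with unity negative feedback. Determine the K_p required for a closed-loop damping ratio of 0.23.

K_p = 572

Closed-loop characteristic equation: s² + 11s + K_p·1 = 0.
So ω_n = √(1K_p) and 2ζω_n = 11, giving ζ = 11/(2√(1K_p)).
Setting ζ = 0.23: √(1K_p) = 11/(2·0.23) = 23.91, so K_p = 571.8/1 = 572.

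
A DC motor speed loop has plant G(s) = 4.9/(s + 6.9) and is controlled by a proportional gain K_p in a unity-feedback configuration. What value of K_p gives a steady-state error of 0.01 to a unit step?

Steady-state error for a unit step on this type-0 loop is 1/(1 + K_p·G(0)).
G(0) = 0.7101. Require 1/(1 + K_p·0.7101) = 0.01, so 1 + 0.7101·K_p = 100.
K_p = (100 − 1)/0.7101 = 139.

K_p = 139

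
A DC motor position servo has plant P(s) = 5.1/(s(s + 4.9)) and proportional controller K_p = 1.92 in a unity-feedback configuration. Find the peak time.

Closed-loop characteristic equation: s² + 4.9s + 9.792 = 0, so ω_n = 3.129 rad/s and ζ = 4.9/(2·3.129) = 0.7829.
Damped frequency ω_d = ω_n√(1−ζ²) = 1.947 rad/s, so peak time T_p = π/ω_d = 1.61 s.

T_p = 1.61 s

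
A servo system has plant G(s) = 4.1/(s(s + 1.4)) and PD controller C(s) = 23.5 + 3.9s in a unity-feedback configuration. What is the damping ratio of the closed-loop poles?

ζ = 0.886

Forward path: (23.5 + 3.9s)·4.1/(s(s+1.4)). The closed-loop characteristic equation is s² + (1.4 + 4.1·3.9)s + 4.1·23.5 = 0.
That is s² + 17.39s + 96.35 = 0, so ω_n = 9.816 rad/s and ζ = 17.39/(2·9.816) = 0.8858.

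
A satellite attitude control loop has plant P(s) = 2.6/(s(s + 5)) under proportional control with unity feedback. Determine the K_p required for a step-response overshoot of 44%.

From %OS = 100·exp(−πζ/√(1−ζ²)) = 44%, ζ = −ln(0.44)/√(π²+ln²(0.44)) = 0.2528.
Characteristic equation s² + 5s + 2.6K_p = 0 gives ζ = 5/(2√(2.6K_p)).
Setting ζ = 0.2528: √(2.6K_p) = 5/(2·0.2528) = 9.888, so K_p = 97.77/2.6 = 37.6.

K_p = 37.6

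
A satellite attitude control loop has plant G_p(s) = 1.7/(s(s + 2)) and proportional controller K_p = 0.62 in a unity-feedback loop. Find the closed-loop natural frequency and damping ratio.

ω_n = 1.03 rad/s, ζ = 0.974

With unity feedback the closed-loop characteristic equation is s² + 2s + 0.62·1.7 = s² + 2s + 1.054 = 0.
So ω_n² = 1.054 ⇒ ω_n = 1.027 rad/s, and ζ = 2/(2ω_n) = 0.974.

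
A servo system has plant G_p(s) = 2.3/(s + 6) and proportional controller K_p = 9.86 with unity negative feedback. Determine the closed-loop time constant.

Closed-loop transfer function: T(s) = K_p·G_p(s)/(1 + K_p·G_p(s)) = 22.68/(s + 6 + 22.68) = 22.68/(s + 28.68).
Time constant τ = 1/28.68 = 0.0349 s.

τ = 0.0349 s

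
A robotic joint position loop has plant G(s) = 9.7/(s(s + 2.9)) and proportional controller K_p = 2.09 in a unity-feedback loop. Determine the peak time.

T_p = 0.737 s

From 1 + K_pG(s) = 0: s² + 2.9s + 20.27 = 0 ⇒ ω_n = 4.503, ζ = 0.322.
Damped frequency ω_d = ω_n√(1−ζ²) = 4.263 rad/s, so peak time T_p = π/ω_d = 0.737 s.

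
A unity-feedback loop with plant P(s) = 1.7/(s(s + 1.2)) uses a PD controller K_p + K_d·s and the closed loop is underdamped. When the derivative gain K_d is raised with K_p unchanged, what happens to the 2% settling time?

Characteristic equation s² + (1.2 + 1.7K_d)s + 1.7K_p = 0: raising K_d increases ζω_n = (1.2+1.7K_d)/2 while the loop stays underdamped, so T_s ≈ 4/(ζω_n) decreases.

decrease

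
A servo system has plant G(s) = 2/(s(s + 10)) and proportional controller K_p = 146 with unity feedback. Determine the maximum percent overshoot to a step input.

Closed-loop characteristic equation: s² + 10s + 292 = 0, so ω_n = 17.09 rad/s and ζ = 10/(2·17.09) = 0.2926.
%OS = 100·exp(−πζ/√(1−ζ²)) = 100·exp(−π·0.2926/√0.9144) = 38.2%.

38.2%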